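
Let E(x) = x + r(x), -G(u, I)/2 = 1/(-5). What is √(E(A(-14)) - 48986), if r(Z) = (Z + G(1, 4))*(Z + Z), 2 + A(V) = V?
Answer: 9*I*√14970/5 ≈ 220.23*I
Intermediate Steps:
G(u, I) = ⅖ (G(u, I) = -2/(-5) = -2*(-⅕) = ⅖)
A(V) = -2 + V
r(Z) = 2*Z*(⅖ + Z) (r(Z) = (Z + ⅖)*(Z + Z) = (⅖ + Z)*(2*Z) = 2*Z*(⅖ + Z))
E(x) = x + 2*x*(2 + 5*x)/5
√(E(A(-14)) - 48986) = √((-2 - 14)*(9 + 10*(-2 - 14))/5 - 48986) = √((⅕)*(-16)*(9 + 10*(-16)) - 48986) = √((⅕)*(-16)*(9 - 160) - 48986) = √((⅕)*(-16)*(-151) - 48986) = √(2416/5 - 48986) = √(-242514/5) = 9*I*√14970/5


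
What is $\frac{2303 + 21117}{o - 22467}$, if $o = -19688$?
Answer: $- \frac{4684}{8431} \approx -0.55557$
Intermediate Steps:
$\frac{2303 + 21117}{o - 22467} = \frac{2303 + 21117}{-19688 - 22467} = \frac{23420}{-42155} = 23420 \left(- \frac{1}{42155}\right) = - \frac{4684}{8431}$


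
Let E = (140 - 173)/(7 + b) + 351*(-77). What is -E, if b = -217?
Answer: 1891879/70 ≈ 27027.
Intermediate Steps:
E = -1891879/70 (E = (140 - 173)/(7 - 217) + 351*(-77) = -33/(-210) - 27027 = -33*(-1/210) - 27027 = 11/70 - 27027 = -1891879/70 ≈ -27027.)
-E = -1*(-1891879/70) = 1891879/70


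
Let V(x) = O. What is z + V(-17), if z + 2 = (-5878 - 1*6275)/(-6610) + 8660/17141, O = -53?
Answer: -5966053377/113302010 ≈ -52.656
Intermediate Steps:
V(x) = -53
z = 38953153/113302010 (z = -2 + ((-5878 - 1*6275)/(-6610) + 8660/17141) = -2 + ((-5878 - 6275)*(-1/6610) + 8660*(1/17141)) = -2 + (-12153*(-1/6610) + 8660/17141) = -2 + (12153/6610 + 8660/17141) = -2 + 265557173/113302010 = 38953153/113302010 ≈ 0.34380)
z + V(-17) = 38953153/113302010 - 53 = -5966053377/113302010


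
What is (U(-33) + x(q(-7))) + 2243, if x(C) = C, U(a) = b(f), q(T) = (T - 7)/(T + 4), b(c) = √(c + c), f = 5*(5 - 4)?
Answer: 6743/3 + √10 ≈ 2250.8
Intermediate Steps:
f = 5 (f = 5*1 = 5)
b(c) = √2*√c (b(c) = √(2*c) = √2*√c)
q(T) = (-7 + T)/(4 + T)
U(a) = √10 (U(a) = √2*√5 = √10)
(U(-33) + x(q(-7))) + 2243 = (√10 + (-7 - 7)/(4 - 7)) + 2243 = (√10 - 14/(-3)) + 2243 = (√10 - ⅓*(-14)) + 2243 = (√10 + 14/3) + 2243 = (14/3 + √10) + 2243 = 6743/3 + √10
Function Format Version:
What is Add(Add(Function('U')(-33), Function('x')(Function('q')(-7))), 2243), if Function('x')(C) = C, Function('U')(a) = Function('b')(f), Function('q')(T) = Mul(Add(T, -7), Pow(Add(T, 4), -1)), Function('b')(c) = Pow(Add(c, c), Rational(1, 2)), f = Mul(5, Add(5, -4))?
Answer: Add(Rational(6743, 3), Pow(10, Rational(1, 2))) ≈ 2250.8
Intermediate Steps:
f = 5 (f = Mul(5, 1) = 5)
Function('b')(c) = Mul(Pow(2, Rational(1, 2)), Pow(c, Rational(1, 2))) (Function('b')(c) = Pow(Mul(2, c), Rational(1, 2)) = Mul(Pow(2, Rational(1, 2)), Pow(c, Rational(1, 2))))
Function('q')(T) = Mul(Pow(Add(4, T), -1), Add(-7, T)) (Function('q')(T) = Mul(Add(-7, T), Pow(Add(4, T), -1)) = Mul(Pow(Add(4, T), -1), Add(-7, T)))
Function('U')(a) = Pow(10, Rational(1, 2)) (Function('U')(a) = Mul(Pow(2, Rational(1, 2)), Pow(5, Rational(1, 2))) = Pow(10, Rational(1, 2)))
Add(Add(Function('U')(-33), Function('x')(Function('q')(-7))), 2243) = Add(Add(Pow(10, Rational(1, 2)), Mul(Pow(Add(4, -7), -1), Add(-7, -7))), 2243) = Add(Add(Pow(10, Rational(1, 2)), Mul(Pow(-3, -1), -14)), 2243) = Add(Add(Pow(10, Rational(1, 2)), Mul(Rational(-1, 3), -14)), 2243) = Add(Add(Pow(10, Rational(1, 2)), Rational(14, 3)), 2243) = Add(Add(Rational(14, 3), Pow(10, Rational(1, 2))), 2243) = Add(Rational(6743, 3), Pow(10, Rational(1, 2)))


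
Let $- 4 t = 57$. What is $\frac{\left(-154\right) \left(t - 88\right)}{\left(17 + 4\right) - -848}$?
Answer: $\frac{2863}{158} \approx 18.12$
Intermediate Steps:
$t = - \frac{57}{4}$ ($t = \left(- \frac{1}{4}\right) 57 = - \frac{57}{4} \approx -14.25$)
$\frac{\left(-154\right) \left(t - 88\right)}{\left(17 + 4\right) - -848} = \frac{\left(-154\right) \left(- \frac{57}{4} - 88\right)}{\left(17 + 4\right) - -848} = \frac{\left(-154\right) \left(- \frac{409}{4}\right)}{21 + 848} = \frac{31493}{2 \cdot 869} = \frac{31493}{2} \cdot \frac{1}{869} = \frac{2863}{158}$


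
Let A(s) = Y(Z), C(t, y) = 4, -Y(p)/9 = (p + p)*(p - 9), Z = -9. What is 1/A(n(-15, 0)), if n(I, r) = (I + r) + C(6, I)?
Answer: -1/2916 ≈ -0.00034294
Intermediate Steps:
Y(p) = -18*p*(-9 + p) (Y(p) = -9*(p + p)*(p - 9) = -9*2*p*(-9 + p) = -18*p*(-9 + p))
n(I, r) = 4 + I + r (n(I, r) = (I + r) + 4 = 4 + I + r)
A(s) = -2916 (A(s) = 18*(-9)*(9 - 1*(-9)) = 18*(-9)*(9 + 9) = 18*(-9)*18 = -2916)
1/A(n(-15, 0)) = 1/(-2916) = -1/2916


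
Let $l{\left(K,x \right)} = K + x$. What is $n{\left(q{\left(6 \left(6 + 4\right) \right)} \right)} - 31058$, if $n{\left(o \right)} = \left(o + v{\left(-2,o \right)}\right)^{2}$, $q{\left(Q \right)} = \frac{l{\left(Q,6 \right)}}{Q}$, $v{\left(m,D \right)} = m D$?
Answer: $- \frac{3105679}{100} \approx -31057.0$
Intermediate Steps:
$v{\left(m,D \right)} = D m$
$q{\left(Q \right)} = \frac{6 + Q}{Q}$ ($q{\left(Q \right)} = \frac{Q + 6}{Q} = \frac{6 + Q}{Q}$)
$n{\left(o \right)} = o^{2}$ ($n{\left(o \right)} = \left(o + o \left(-2\right)\right)^{2} = \left(o - 2 o\right)^{2} = \left(- o\right)^{2} = o^{2}$)
$n{\left(q{\left(6 \left(6 + 4\right) \right)} \right)} - 31058 = \left(\frac{6 + 6 \left(6 + 4\right)}{6 \left(6 + 4\right)}\right)^{2} - 31058 = \left(\frac{6 + 6 \cdot 10}{6 \cdot 10}\right)^{2} - 31058 = \left(\frac{6 + 60}{60}\right)^{2} - 31058 = \left(\frac{1}{60} \cdot 66\right)^{2} - 31058 = \left(\frac{11}{10}\right)^{2} - 31058 = \frac{121}{100} - 31058 = - \frac{3105679}{100}$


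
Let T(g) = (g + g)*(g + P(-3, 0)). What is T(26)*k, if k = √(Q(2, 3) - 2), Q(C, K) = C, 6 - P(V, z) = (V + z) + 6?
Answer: 0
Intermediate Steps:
P(V, z) = -V - z (P(V, z) = 6 - ((V + z) + 6) = 6 - (6 + V + z) = 6 + (-6 - V - z) = -V - z)
T(g) = 2*g*(3 + g) (T(g) = (g + g)*(g + (-1*(-3) - 1*0)) = (2*g)*(g + (3 + 0)) = (2*g)*(g + 3) = (2*g)*(3 + g) = 2*g*(3 + g))
k = 0 (k = √(2 - 2) = √0 = 0)
T(26)*k = (2*26*(3 + 26))*0 = (2*26*29)*0 = 1508*0 = 0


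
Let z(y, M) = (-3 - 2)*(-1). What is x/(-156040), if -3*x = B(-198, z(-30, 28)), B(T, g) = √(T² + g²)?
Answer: √39229/468120 ≈ 0.00042310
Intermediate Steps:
z(y, M) = 5 (z(y, M) = -5*(-1) = 5)
x = -√39229/3 (x = -√((-198)² + 5²)/3 = -√(39204 + 25)/3 = -√39229/3 ≈ -66.021)
x/(-156040) = -√39229/3/(-156040) = -√39229/3*(-1/156040) = √39229/468120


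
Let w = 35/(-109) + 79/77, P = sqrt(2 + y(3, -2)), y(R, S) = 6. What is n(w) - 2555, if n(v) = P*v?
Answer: -2555 + 11832*sqrt(2)/8393 ≈ -2553.0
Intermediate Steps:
P = 2*sqrt(2) (P = sqrt(2 + 6) = sqrt(8) = 2*sqrt(2) ≈ 2.8284)
w = 5916/8393 (w = 35*(-1/109) + 79*(1/77) = -35/109 + 79/77 = 5916/8393 ≈ 0.70487)
n(v) = 2*v*sqrt(2) (n(v) = (2*sqrt(2))*v = 2*v*sqrt(2))
n(w) - 2555 = 2*(5916/8393)*sqrt(2) - 2555 = 11832*sqrt(2)/8393 - 2555 = -2555 + 11832*sqrt(2)/8393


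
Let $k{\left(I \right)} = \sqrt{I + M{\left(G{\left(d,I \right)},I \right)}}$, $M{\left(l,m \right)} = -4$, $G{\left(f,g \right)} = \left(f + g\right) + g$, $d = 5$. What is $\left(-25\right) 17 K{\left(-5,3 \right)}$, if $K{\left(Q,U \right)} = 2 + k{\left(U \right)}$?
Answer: $-850 - 425 i \approx -850.0 - 425.0 i$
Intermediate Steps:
$G{\left(f,g \right)} = f + 2 g$
$k{\left(I \right)} = \sqrt{-4 + I}$ ($k{\left(I \right)} = \sqrt{I - 4} = \sqrt{-4 + I}$)
$K{\left(Q,U \right)} = 2 + \sqrt{-4 + U}$
$\left(-25\right) 17 K{\left(-5,3 \right)} = \left(-25\right) 17 \left(2 + \sqrt{-4 + 3}\right) = - 425 \left(2 + \sqrt{-1}\right) = - 425 \left(2 + i\right) = -850 - 425 i$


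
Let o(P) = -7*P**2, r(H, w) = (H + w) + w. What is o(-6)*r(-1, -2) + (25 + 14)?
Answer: 1299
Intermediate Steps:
r(H, w) = H + 2*w
o(-6)*r(-1, -2) + (25 + 14) = (-7*(-6)**2)*(-1 + 2*(-2)) + (25 + 14) = (-7*36)*(-1 - 4) + 39 = -252*(-5) + 39 = 1260 + 39 = 1299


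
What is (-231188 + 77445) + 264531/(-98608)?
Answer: -15160554275/98608 ≈ -1.5375e+5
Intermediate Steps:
(-231188 + 77445) + 264531/(-98608) = -153743 + 264531*(-1/98608) = -153743 - 264531/98608 = -15160554275/98608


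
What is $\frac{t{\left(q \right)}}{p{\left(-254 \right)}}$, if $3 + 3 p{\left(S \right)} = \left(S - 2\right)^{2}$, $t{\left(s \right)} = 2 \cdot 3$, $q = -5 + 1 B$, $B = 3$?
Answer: $\frac{18}{65533} \approx 0.00027467$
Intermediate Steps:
$q = -2$ ($q = -5 + 1 \cdot 3 = -5 + 3 = -2$)
$t{\left(s \right)} = 6$
$p{\left(S \right)} = -1 + \frac{\left(-2 + S\right)^{2}}{3}$ ($p{\left(S \right)} = -1 + \frac{\left(S - 2\right)^{2}}{3} = -1 + \frac{\left(-2 + S\right)^{2}}{3}$)
$\frac{t{\left(q \right)}}{p{\left(-254 \right)}} = \frac{6}{-1 + \frac{\left(-2 - 254\right)^{2}}{3}} = \frac{6}{-1 + \frac{\left(-256\right)^{2}}{3}} = \frac{6}{-1 + \frac{1}{3} \cdot 65536} = \frac{6}{-1 + \frac{65536}{3}} = \frac{6}{\frac{65533}{3}} = 6 \cdot \frac{3}{65533} = \frac{18}{65533}$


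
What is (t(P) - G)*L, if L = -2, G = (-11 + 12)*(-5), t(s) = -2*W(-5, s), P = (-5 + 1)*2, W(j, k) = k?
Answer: -42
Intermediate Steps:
P = -8 (P = -4*2 = -8)
t(s) = -2*s
G = -5 (G = 1*(-5) = -5)
(t(P) - G)*L = (-2*(-8) - 1*(-5))*(-2) = (16 + 5)*(-2) = 21*(-2) = -42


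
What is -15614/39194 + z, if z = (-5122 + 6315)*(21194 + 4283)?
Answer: 595632405610/19597 ≈ 3.0394e+7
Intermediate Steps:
z = 30394061 (z = 1193*25477 = 30394061)
-15614/39194 + z = -15614/39194 + 30394061 = -15614*1/39194 + 30394061 = -7807/19597 + 30394061 = 595632405610/19597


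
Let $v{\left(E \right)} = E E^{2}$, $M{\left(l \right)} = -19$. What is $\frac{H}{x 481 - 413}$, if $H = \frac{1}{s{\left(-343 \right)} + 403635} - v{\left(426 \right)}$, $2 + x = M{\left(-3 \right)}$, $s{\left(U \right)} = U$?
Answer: $\frac{31178010890591}{4240212088} \approx 7352.9$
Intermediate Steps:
$x = -21$ ($x = -2 - 19 = -21$)
$v{\left(E \right)} = E^{3}$
$H = - \frac{31178010890591}{403292}$ ($H = \frac{1}{-343 + 403635} - 426^{3} = \frac{1}{403292} - 77308776 = - \frac{31178010890591}{403292} \approx -7.7309 \cdot 10^{7}$)
$\frac{H}{x 481 - 413} = - \frac{31178010890591}{403292 \left(\left(-21\right) 481 - 413\right)} = - \frac{31178010890591}{403292 \left(-10101 - 413\right)} = - \frac{31178010890591}{403292 \left(-10514\right)} = \left(- \frac{31178010890591}{403292}\right) \left(- \frac{1}{10514}\right) = \frac{31178010890591}{4240212088}$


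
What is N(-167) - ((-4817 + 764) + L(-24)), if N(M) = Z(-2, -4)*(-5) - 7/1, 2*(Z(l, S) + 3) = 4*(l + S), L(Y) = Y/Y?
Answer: 4120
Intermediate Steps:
L(Y) = 1
Z(l, S) = -3 + 2*S + 2*l (Z(l, S) = -3 + (4*(l + S))/2 = -3 + (4*(S + l))/2 = -3 + (4*S + 4*l)/2 = -3 + (2*S + 2*l) = -3 + 2*S + 2*l)
N(M) = 68 (N(M) = (-3 + 2*(-4) + 2*(-2))*(-5) - 7/1 = (-3 - 8 - 4)*(-5) - 7*1 = -15*(-5) - 7 = 75 - 7 = 68)
N(-167) - ((-4817 + 764) + L(-24)) = 68 - ((-4817 + 764) + 1) = 68 - (-4053 + 1) = 68 - 1*(-4052) = 68 + 4052 = 4120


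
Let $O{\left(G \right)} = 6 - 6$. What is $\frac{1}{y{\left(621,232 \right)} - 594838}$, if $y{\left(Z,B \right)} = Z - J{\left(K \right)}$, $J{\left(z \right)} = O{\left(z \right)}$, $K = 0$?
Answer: $- \frac{1}{594217} \approx -1.6829 \cdot 10^{-6}$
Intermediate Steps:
$O{\left(G \right)} = 0$ ($O{\left(G \right)} = 6 - 6 = 0$)
$J{\left(z \right)} = 0$
$y{\left(Z,B \right)} = Z$ ($y{\left(Z,B \right)} = Z - 0 = Z + 0 = Z$)
$\frac{1}{y{\left(621,232 \right)} - 594838} = \frac{1}{621 - 594838} = \frac{1}{-594217} = - \frac{1}{594217}$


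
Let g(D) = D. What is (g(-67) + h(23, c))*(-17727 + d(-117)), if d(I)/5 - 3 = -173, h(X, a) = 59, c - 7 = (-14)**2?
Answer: 148616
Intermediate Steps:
c = 203 (c = 7 + (-14)**2 = 7 + 196 = 203)
d(I) = -850 (d(I) = 15 + 5*(-173) = 15 - 865 = -850)
(g(-67) + h(23, c))*(-17727 + d(-117)) = (-67 + 59)*(-17727 - 850) = -8*(-18577) = 148616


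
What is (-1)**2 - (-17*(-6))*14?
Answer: -1427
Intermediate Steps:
(-1)**2 - (-17*(-6))*14 = 1 - 102*14 = 1 - 1*1428 = 1 - 1428 = -1427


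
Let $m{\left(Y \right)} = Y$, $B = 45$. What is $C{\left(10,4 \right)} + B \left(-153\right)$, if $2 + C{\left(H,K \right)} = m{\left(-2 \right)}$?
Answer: $-6889$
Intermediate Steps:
$C{\left(H,K \right)} = -4$ ($C{\left(H,K \right)} = -2 - 2 = -4$)
$C{\left(10,4 \right)} + B \left(-153\right) = -4 + 45 \left(-153\right) = -4 - 6885 = -6889$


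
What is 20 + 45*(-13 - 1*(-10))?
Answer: -115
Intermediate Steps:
20 + 45*(-13 - 1*(-10)) = 20 + 45*(-13 + 10) = 20 + 45*(-3) = 20 - 135 = -115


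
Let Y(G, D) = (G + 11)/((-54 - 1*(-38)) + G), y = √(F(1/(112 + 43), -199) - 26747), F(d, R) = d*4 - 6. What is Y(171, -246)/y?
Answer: -182*I*√642740205/642740205 ≈ -0.0071788*I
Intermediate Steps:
F(d, R) = -6 + 4*d (F(d, R) = 4*d - 6 = -6 + 4*d)
y = I*√642740205/155 (y = √((-6 + 4/(112 + 43)) - 26747) = √((-6 + 4/155) - 26747) = √(-926/155 - 26747) = √(-4146711/155) = I*√642740205/155 ≈ 163.56*I)
Y(G, D) = (11 + G)/(-16 + G) (Y(G, D) = (11 + G)/((-54 + 38) + G) = (11 + G)/(-16 + G))
Y(171, -246)/y = ((11 + 171)/(-16 + 171))/((I*√642740205/155)) = (182/155)*(-I*√642740205/4146711) = ((1/155)*182)*(-I*√642740205/4146711) = 182*(-I*√642740205/4146711)/155 = -182*I*√642740205/642740205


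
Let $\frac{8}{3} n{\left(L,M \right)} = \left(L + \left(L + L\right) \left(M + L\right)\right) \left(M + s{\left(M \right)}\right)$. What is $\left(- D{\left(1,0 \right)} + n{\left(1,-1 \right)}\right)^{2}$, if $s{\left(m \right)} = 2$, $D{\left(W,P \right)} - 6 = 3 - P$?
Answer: $\frac{4761}{64} \approx 74.391$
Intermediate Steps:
$D{\left(W,P \right)} = 9 - P$ ($D{\left(W,P \right)} = 6 - \left(-3 + P\right) = 9 - P$)
$n{\left(L,M \right)} = \frac{3 \left(2 + M\right) \left(L + 2 L \left(L + M\right)\right)}{8}$ ($n{\left(L,M \right)} = \frac{3 \left(L + \left(L + L\right) \left(M + L\right)\right) \left(M + 2\right)}{8} = \frac{3 \left(L + 2 L \left(L + M\right)\right) \left(2 + M\right)}{8} = \frac{3 \left(2 + M\right) \left(L + 2 L \left(L + M\right)\right)}{8}$)
$\left(- D{\left(1,0 \right)} + n{\left(1,-1 \right)}\right)^{2} = \left(- (9 - 0) + \frac{3}{8} \cdot 1 \left(2 + 2 \left(-1\right)^{2} + 4 \cdot 1 + 5 \left(-1\right) + 2 \cdot 1 \left(-1\right)\right)\right)^{2} = \left(- (9 + 0) + \frac{3}{8} \cdot 1 \left(2 + 2 \cdot 1 + 4 - 5 - 2\right)\right)^{2} = \left(\left(-1\right) 9 + \frac{3}{8} \cdot 1 \left(2 + 2 + 4 - 5 - 2\right)\right)^{2} = \left(-9 + \frac{3}{8} \cdot 1 \cdot 1\right)^{2} = \left(-9 + \frac{3}{8}\right)^{2} = \left(- \frac{69}{8}\right)^{2} = \frac{4761}{64}$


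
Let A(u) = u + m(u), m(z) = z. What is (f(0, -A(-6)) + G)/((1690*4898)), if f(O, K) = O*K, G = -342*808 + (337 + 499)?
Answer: -13775/413881 ≈ -0.033283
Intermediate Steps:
A(u) = 2*u (A(u) = u + u = 2*u)
G = -275500 (G = -276336 + 836 = -275500)
f(O, K) = K*O
(f(0, -A(-6)) + G)/((1690*4898)) = (-2*(-6)*0 - 275500)/((1690*4898)) = (-1*(-12)*0 - 275500)/8277620 = (12*0 - 275500)*(1/8277620) = (0 - 275500)*(1/8277620) = -275500*1/8277620 = -13775/413881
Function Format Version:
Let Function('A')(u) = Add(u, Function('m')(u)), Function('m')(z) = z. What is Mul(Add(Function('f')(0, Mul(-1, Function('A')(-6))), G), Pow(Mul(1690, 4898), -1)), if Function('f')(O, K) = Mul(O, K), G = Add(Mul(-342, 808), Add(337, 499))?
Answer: Rational(-13775, 413881) ≈ -0.033283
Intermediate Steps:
Function('A')(u) = Mul(2, u) (Function('A')(u) = Add(u, u) = Mul(2, u))
G = -275500 (G = Add(-276336, 836) = -275500)
Function('f')(O, K) = Mul(K, O)
Mul(Add(Function('f')(0, Mul(-1, Function('A')(-6))), G), Pow(Mul(1690, 4898), -1)) = Mul(Add(Mul(Mul(-1, Mul(2, -6)), 0), -275500), Pow(Mul(1690, 4898), -1)) = Mul(Add(Mul(Mul(-1, -12), 0), -275500), Pow(8277620, -1)) = Mul(Add(Mul(12, 0), -275500), Rational(1, 8277620)) = Mul(Add(0, -275500), Rational(1, 8277620)) = Mul(-275500, Rational(1, 8277620)) = Rational(-13775, 413881)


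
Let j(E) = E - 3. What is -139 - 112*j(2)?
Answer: -27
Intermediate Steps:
j(E) = -3 + E
-139 - 112*j(2) = -139 - 112*(-3 + 2) = -139 - 112*(-1) = -139 + 112 = -27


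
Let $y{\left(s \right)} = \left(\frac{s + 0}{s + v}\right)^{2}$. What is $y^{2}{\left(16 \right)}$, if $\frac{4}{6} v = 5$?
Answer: $\frac{1048576}{4879681} \approx 0.21489$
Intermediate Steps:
$v = \frac{15}{2}$ ($v = \frac{3}{2} \cdot 5 = \frac{15}{2} \approx 7.5$)
$y{\left(s \right)} = \frac{s^{2}}{\left(\frac{15}{2} + s\right)^{2}}$ ($y{\left(s \right)} = \left(\frac{s + 0}{s + \frac{15}{2}}\right)^{2} = \left(\frac{s}{\frac{15}{2} + s}\right)^{2} = \frac{s^{2}}{\left(\frac{15}{2} + s\right)^{2}}$)
$y^{2}{\left(16 \right)} = \left(\frac{4 \cdot 16^{2}}{\left(15 + 2 \cdot 16\right)^{2}}\right)^{2} = \left(4 \cdot 256 \frac{1}{\left(15 + 32\right)^{2}}\right)^{2} = \left(4 \cdot 256 \cdot \frac{1}{2209}\right)^{2} = \left(\frac{1024}{2209}\right)^{2} = \frac{1048576}{4879681}$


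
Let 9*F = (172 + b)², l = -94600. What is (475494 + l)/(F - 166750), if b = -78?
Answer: -1714023/745957 ≈ -2.2977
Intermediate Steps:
F = 8836/9 (F = (172 - 78)²/9 = (⅑)*94² = (⅑)*8836 = 8836/9 ≈ 981.78)
(475494 + l)/(F - 166750) = (475494 - 94600)/(8836/9 - 166750) = 380894/(-1491914/9) = 380894*(-9/1491914) = -1714023/745957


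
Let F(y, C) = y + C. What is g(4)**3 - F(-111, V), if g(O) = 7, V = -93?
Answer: 547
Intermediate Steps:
F(y, C) = C + y
g(4)**3 - F(-111, V) = 7**3 - (-93 - 111) = 343 - 1*(-204) = 343 + 204 = 547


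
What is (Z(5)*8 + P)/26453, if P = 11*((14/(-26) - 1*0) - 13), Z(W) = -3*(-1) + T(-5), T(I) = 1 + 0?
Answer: -1520/343889 ≈ -0.0044200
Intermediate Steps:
T(I) = 1
Z(W) = 4 (Z(W) = -3*(-1) + 1 = 3 + 1 = 4)
P = -1936/13 (P = 11*((14*(-1/26) + 0) - 13) = 11*((-7/13 + 0) - 13) = 11*(-7/13 - 13) = 11*(-176/13) = -1936/13 ≈ -148.92)
(Z(5)*8 + P)/26453 = (4*8 - 1936/13)/26453 = (32 - 1936/13)*(1/26453) = -1520/13*1/26453 = -1520/343889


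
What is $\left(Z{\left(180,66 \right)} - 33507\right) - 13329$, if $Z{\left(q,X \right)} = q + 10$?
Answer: $-46646$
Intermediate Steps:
$Z{\left(q,X \right)} = 10 + q$
$\left(Z{\left(180,66 \right)} - 33507\right) - 13329 = \left(\left(10 + 180\right) - 33507\right) - 13329 = \left(190 - 33507\right) - 13329 = -33317 - 13329 = -46646$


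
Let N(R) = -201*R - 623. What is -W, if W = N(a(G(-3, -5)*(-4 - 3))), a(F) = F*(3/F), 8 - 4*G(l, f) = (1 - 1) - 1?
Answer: 1226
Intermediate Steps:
G(l, f) = 9/4 (G(l, f) = 2 - ((1 - 1) - 1)/4 = 2 - (0 - 1)/4 = 2 - ¼*(-1) = 2 + ¼ = 9/4)
a(F) = 3
N(R) = -623 - 201*R
W = -1226 (W = -623 - 201*3 = -623 - 603 = -1226)
-W = -1*(-1226) = 1226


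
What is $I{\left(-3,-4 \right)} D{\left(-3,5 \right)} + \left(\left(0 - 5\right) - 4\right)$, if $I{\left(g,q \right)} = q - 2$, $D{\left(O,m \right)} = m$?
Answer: $-39$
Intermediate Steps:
$I{\left(g,q \right)} = -2 + q$ ($I{\left(g,q \right)} = q - 2 = -2 + q$)
$I{\left(-3,-4 \right)} D{\left(-3,5 \right)} + \left(\left(0 - 5\right) - 4\right) = \left(-2 - 4\right) 5 + \left(\left(0 - 5\right) - 4\right) = \left(-6\right) 5 - 9 = -30 - 9 = -39$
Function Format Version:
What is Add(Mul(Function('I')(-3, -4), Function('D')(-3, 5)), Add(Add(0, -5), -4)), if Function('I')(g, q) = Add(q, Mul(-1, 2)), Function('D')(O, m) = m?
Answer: -39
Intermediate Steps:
Function('I')(g, q) = Add(-2, q) (Function('I')(g, q) = Add(q, -2) = Add(-2, q))
Add(Mul(Function('I')(-3, -4), Function('D')(-3, 5)), Add(Add(0, -5), -4)) = Add(Mul(Add(-2, -4), 5), Add(Add(0, -5), -4)) = Add(Mul(-6, 5), Add(-5, -4)) = Add(-30, -9) = -39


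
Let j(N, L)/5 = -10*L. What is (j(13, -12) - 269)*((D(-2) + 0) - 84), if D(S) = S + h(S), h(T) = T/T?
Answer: -28135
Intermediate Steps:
h(T) = 1
j(N, L) = -50*L (j(N, L) = 5*(-10*L) = -50*L)
D(S) = 1 + S (D(S) = S + 1 = 1 + S)
(j(13, -12) - 269)*((D(-2) + 0) - 84) = (-50*(-12) - 269)*(((1 - 2) + 0) - 84) = (600 - 269)*((-1 + 0) - 84) = 331*(-1 - 84) = 331*(-85) = -28135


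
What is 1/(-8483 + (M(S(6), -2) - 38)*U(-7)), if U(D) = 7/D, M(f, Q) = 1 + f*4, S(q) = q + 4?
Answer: -1/8486 ≈ -0.00011784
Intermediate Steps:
S(q) = 4 + q
M(f, Q) = 1 + 4*f
1/(-8483 + (M(S(6), -2) - 38)*U(-7)) = 1/(-8483 + ((1 + 4*(4 + 6)) - 38)*(7/(-7))) = 1/(-8483 + ((1 + 4*10) - 38)*(7*(-⅐))) = 1/(-8483 + ((1 + 40) - 38)*(-1)) = 1/(-8483 + (41 - 38)*(-1)) = 1/(-8483 + 3*(-1)) = 1/(-8483 - 3) = 1/(-8486) = -1/8486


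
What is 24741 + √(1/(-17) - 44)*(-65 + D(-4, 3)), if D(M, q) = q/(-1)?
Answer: 24741 - 4*I*√12733 ≈ 24741.0 - 451.36*I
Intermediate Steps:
D(M, q) = -q (D(M, q) = q*(-1) = -q)
24741 + √(1/(-17) - 44)*(-65 + D(-4, 3)) = 24741 + √(1/(-17) - 44)*(-65 - 1*3) = 24741 + √(-1/17 - 44)*(-65 - 3) = 24741 + √(-749/17)*(-68) = 24741 + (I*√12733/17)*(-68) = 24741 - 4*I*√12733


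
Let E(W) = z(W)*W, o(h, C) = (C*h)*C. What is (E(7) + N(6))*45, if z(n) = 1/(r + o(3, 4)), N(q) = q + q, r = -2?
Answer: 25155/46 ≈ 546.85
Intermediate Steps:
o(h, C) = h*C**2
N(q) = 2*q
z(n) = 1/46 (z(n) = 1/(-2 + 3*4**2) = 1/(-2 + 3*16) = 1/(-2 + 48) = 1/46)
E(W) = W/46
(E(7) + N(6))*45 = ((1/46)*7 + 2*6)*45 = (7/46 + 12)*45 = (559/46)*45 = 25155/46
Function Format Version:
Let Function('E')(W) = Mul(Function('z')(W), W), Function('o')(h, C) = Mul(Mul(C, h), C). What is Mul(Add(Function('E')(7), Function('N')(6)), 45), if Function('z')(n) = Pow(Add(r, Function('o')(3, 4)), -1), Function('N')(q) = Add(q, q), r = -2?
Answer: Rational(25155, 46) ≈ 546.85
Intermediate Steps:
Function('o')(h, C) = Mul(h, Pow(C, 2))
Function('N')(q) = Mul(2, q)
Function('z')(n) = Rational(1, 46) (Function('z')(n) = Pow(Add(-2, Mul(3, Pow(4, 2))), -1) = Pow(Add(-2, Mul(3, 16)), -1) = Pow(Add(-2, 48), -1) = Pow(46, -1) = Rational(1, 46))
Function('E')(W) = Mul(Rational(1, 46), W)
Mul(Add(Function('E')(7), Function('N')(6)), 45) = Mul(Add(Mul(Rational(1, 46), 7), Mul(2, 6)), 45) = Mul(Add(Rational(7, 46), 12), 45) = Mul(Rational(559, 46), 45) = Rational(25155, 46)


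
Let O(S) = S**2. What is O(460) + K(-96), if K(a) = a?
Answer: 211504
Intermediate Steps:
O(460) + K(-96) = 460**2 - 96 = 211600 - 96 = 211504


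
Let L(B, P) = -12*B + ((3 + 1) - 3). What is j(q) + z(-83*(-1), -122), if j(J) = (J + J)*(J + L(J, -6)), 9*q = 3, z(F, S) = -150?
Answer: -1366/9 ≈ -151.78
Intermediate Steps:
q = ⅓ (q = (⅑)*3 = ⅓ ≈ 0.33333)
L(B, P) = 1 - 12*B (L(B, P) = -12*B + (4 - 3) = -12*B + 1 = 1 - 12*B)
j(J) = 2*J*(1 - 11*J) (j(J) = (J + J)*(J + (1 - 12*J)) = (2*J)*(1 - 11*J) = 2*J*(1 - 11*J))
j(q) + z(-83*(-1), -122) = 2*(⅓)*(1 - 11*⅓) - 150 = 2*(⅓)*(1 - 11/3) - 150 = 2*(⅓)*(-8/3) - 150 = -16/9 - 150 = -1366/9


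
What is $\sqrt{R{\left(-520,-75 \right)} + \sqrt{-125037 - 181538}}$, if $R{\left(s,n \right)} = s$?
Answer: $\sqrt{-520 + 5 i \sqrt{12263}} \approx 10.945 + 25.294 i$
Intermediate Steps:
$\sqrt{R{\left(-520,-75 \right)} + \sqrt{-125037 - 181538}} = \sqrt{-520 + \sqrt{-125037 - 181538}} = \sqrt{-520 + \sqrt{-306575}} = \sqrt{-520 + 5 i \sqrt{12263}}$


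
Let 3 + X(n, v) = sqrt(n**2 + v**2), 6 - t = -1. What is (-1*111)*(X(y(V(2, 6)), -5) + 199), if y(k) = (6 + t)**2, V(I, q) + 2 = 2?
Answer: -21756 - 111*sqrt(28586) ≈ -40523.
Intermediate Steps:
t = 7 (t = 6 - 1*(-1) = 6 + 1 = 7)
V(I, q) = 0 (V(I, q) = -2 + 2 = 0)
y(k) = 169 (y(k) = (6 + 7)**2 = 13**2 = 169)
X(n, v) = -3 + sqrt(n**2 + v**2)
(-1*111)*(X(y(V(2, 6)), -5) + 199) = (-1*111)*((-3 + sqrt(169**2 + (-5)**2)) + 199) = -111*((-3 + sqrt(28561 + 25)) + 199) = -111*((-3 + sqrt(28586)) + 199) = -111*(196 + sqrt(28586)) = -21756 - 111*sqrt(28586)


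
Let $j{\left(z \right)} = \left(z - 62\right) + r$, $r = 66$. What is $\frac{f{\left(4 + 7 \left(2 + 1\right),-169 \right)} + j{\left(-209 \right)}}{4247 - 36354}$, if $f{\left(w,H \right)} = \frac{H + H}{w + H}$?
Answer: $\frac{14591}{2311704} \approx 0.0063118$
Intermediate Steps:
$f{\left(w,H \right)} = \frac{2 H}{H + w}$
$j{\left(z \right)} = 4 + z$ ($j{\left(z \right)} = \left(z - 62\right) + 66 = \left(-62 + z\right) + 66 = 4 + z$)
$\frac{f{\left(4 + 7 \left(2 + 1\right),-169 \right)} + j{\left(-209 \right)}}{4247 - 36354} = \frac{2 \left(-169\right) \frac{1}{-169 + \left(4 + 7 \left(2 + 1\right)\right)} + \left(4 - 209\right)}{4247 - 36354} = \frac{2 \left(-169\right) \frac{1}{-169 + \left(4 + 7 \cdot 3\right)} - 205}{-32107} = \left(2 \left(-169\right) \frac{1}{-169 + \left(4 + 21\right)} - 205\right) \left(- \frac{1}{32107}\right) = \left(2 \left(-169\right) \frac{1}{-169 + 25} - 205\right) \left(- \frac{1}{32107}\right) = \left(2 \left(-169\right) \frac{1}{-144} - 205\right) \left(- \frac{1}{32107}\right) = \left(2 \left(-169\right) \left(- \frac{1}{144}\right) - 205\right) \left(- \frac{1}{32107}\right) = \left(\frac{169}{72} - 205\right) \left(- \frac{1}{32107}\right) = \left(- \frac{14591}{72}\right) \left(- \frac{1}{32107}\right) = \frac{14591}{2311704}$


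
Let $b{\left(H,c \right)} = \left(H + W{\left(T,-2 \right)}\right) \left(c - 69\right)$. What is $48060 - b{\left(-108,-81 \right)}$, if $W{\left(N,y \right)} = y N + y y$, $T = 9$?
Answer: $29760$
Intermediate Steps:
$W{\left(N,y \right)} = y^{2} + N y$ ($W{\left(N,y \right)} = N y + y^{2} = y^{2} + N y$)
$b{\left(H,c \right)} = \left(-69 + c\right) \left(-14 + H\right)$ ($b{\left(H,c \right)} = \left(H - 2 \left(9 - 2\right)\right) \left(c - 69\right) = \left(H - 14\right) \left(-69 + c\right) = \left(-14 + H\right) \left(-69 + c\right) = \left(-69 + c\right) \left(-14 + H\right)$)
$48060 - b{\left(-108,-81 \right)} = 48060 - \left(966 - -7452 - -1134 - -8748\right) = 48060 - \left(966 + 7452 + 1134 + 8748\right) = 48060 - 18300 = 29760$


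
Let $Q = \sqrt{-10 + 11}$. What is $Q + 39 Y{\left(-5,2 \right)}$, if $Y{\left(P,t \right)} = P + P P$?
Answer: $781$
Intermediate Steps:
$Q = 1$ ($Q = \sqrt{1} = 1$)
$Y{\left(P,t \right)} = P + P^{2}$
$Q + 39 Y{\left(-5,2 \right)} = 1 + 39 \left(- 5 \left(1 - 5\right)\right) = 1 + 39 \left(\left(-5\right) \left(-4\right)\right) = 1 + 39 \cdot 20 = 1 + 780 = 781$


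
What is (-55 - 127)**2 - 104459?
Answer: -71335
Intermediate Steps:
(-55 - 127)**2 - 104459 = (-182)**2 - 104459 = 33124 - 104459 = -71335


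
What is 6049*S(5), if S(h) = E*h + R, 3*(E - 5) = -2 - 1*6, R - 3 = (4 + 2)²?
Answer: 919448/3 ≈ 3.0648e+5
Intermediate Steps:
R = 39 (R = 3 + (4 + 2)² = 3 + 6² = 3 + 36 = 39)
E = 7/3 (E = 5 + (-2 - 1*6)/3 = 5 + (-2 - 6)/3 = 5 + (⅓)*(-8) = 5 - 8/3 = 7/3 ≈ 2.3333)
S(h) = 39 + 7*h/3 (S(h) = 7*h/3 + 39 = 39 + 7*h/3)
6049*S(5) = 6049*(39 + (7/3)*5) = 6049*(39 + 35/3) = 6049*(152/3) = 919448/3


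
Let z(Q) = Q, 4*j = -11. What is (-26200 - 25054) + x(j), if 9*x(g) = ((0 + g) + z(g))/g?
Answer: -461284/9 ≈ -51254.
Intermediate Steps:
j = -11/4 (j = (1/4)*(-11) = -11/4 ≈ -2.7500)
x(g) = 2/9 (x(g) = (((0 + g) + g)/g)/9 = ((g + g)/g)/9 = ((2*g)/g)/9 = (1/9)*2 = 2/9)
(-26200 - 25054) + x(j) = (-26200 - 25054) + 2/9 = -51254 + 2/9 = -461284/9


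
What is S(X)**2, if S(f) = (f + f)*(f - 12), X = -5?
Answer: 28900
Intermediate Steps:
S(f) = 2*f*(-12 + f) (S(f) = (2*f)*(-12 + f) = 2*f*(-12 + f))
S(X)**2 = (2*(-5)*(-12 - 5))**2 = (2*(-5)*(-17))**2 = 170**2 = 28900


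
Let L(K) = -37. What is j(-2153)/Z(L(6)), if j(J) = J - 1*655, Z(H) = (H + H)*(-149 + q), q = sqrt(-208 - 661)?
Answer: -34866/142265 - 234*I*sqrt(869)/142265 ≈ -0.24508 - 0.048487*I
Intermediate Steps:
q = I*sqrt(869) (q = sqrt(-869) = I*sqrt(869) ≈ 29.479*I)
Z(H) = 2*H*(-149 + I*sqrt(869)) (Z(H) = (H + H)*(-149 + I*sqrt(869)) = (2*H)*(-149 + I*sqrt(869)) = 2*H*(-149 + I*sqrt(869)))
j(J) = -655 + J (j(J) = J - 655 = -655 + J)
j(-2153)/Z(L(6)) = (-655 - 2153)/((2*(-37)*(-149 + I*sqrt(869)))) = -2808/(11026 - 74*I*sqrt(869))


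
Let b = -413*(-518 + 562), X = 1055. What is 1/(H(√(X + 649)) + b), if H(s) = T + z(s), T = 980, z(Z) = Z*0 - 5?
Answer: -1/17197 ≈ -5.8150e-5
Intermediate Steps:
z(Z) = -5 (z(Z) = 0 - 5 = -5)
b = -18172 (b = -413*44 = -18172)
H(s) = 975 (H(s) = 980 - 5 = 975)
1/(H(√(X + 649)) + b) = 1/(975 - 18172) = 1/(-17197) = -1/17197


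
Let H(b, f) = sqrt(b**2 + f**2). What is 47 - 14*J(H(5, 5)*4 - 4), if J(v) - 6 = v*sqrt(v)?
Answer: -37 - 112*(-1 + 5*sqrt(2))**(3/2) ≈ -1712.4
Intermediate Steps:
J(v) = 6 + v**(3/2) (J(v) = 6 + v*sqrt(v) = 6 + v**(3/2))
47 - 14*J(H(5, 5)*4 - 4) = 47 - 14*(6 + (sqrt(5**2 + 5**2)*4 - 4)**(3/2)) = 47 - 14*(6 + (sqrt(25 + 25)*4 - 4)**(3/2)) = 47 - 14*(6 + (sqrt(50)*4 - 4)**(3/2)) = 47 - 14*(6 + ((5*sqrt(2))*4 - 4)**(3/2)) = 47 - 14*(6 + (20*sqrt(2) - 4)**(3/2)) = 47 - 14*(6 + (-4 + 20*sqrt(2))**(3/2)) = 47 + (-84 - 14*(-4 + 20*sqrt(2))**(3/2)) = -37 - 14*(-4 + 20*sqrt(2))**(3/2)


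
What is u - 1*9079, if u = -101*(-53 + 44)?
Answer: -8170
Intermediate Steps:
u = 909 (u = -101*(-9) = 909)
u - 1*9079 = 909 - 1*9079 = 909 - 9079 = -8170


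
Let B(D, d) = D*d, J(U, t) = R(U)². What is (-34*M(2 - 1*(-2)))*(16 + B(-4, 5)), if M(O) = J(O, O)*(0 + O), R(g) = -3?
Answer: 4896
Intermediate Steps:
J(U, t) = 9 (J(U, t) = (-3)² = 9)
M(O) = 9*O (M(O) = 9*(0 + O) = 9*O)
(-34*M(2 - 1*(-2)))*(16 + B(-4, 5)) = (-306*(2 - 1*(-2)))*(16 - 4*5) = (-306*(2 + 2))*(16 - 20) = -306*4*(-4) = -34*36*(-4) = -1224*(-4) = 4896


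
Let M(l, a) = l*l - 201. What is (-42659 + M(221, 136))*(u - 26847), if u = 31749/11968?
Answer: -1921534692207/11968 ≈ -1.6056e+8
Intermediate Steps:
M(l, a) = -201 + l² (M(l, a) = l² - 201 = -201 + l²)
u = 31749/11968 (u = 31749*(1/11968) = 31749/11968 ≈ 2.6528)
(-42659 + M(221, 136))*(u - 26847) = (-42659 + (-201 + 221²))*(31749/11968 - 26847) = (-42659 + (-201 + 48841))*(-321273147/11968) = (-42659 + 48640)*(-321273147/11968) = 5981*(-321273147/11968) = -1921534692207/11968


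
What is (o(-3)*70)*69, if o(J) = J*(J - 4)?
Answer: 101430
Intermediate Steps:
o(J) = J*(-4 + J)
(o(-3)*70)*69 = (-3*(-4 - 3)*70)*69 = (-3*(-7)*70)*69 = (21*70)*69 = 1470*69 = 101430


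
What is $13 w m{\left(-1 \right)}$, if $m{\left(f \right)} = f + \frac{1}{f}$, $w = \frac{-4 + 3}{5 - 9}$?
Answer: $- \frac{13}{2} \approx -6.5$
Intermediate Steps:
$w = \frac{1}{4}$ ($w = - \frac{1}{-4} = \left(-1\right) \left(- \frac{1}{4}\right) = \frac{1}{4} \approx 0.25$)
$13 w m{\left(-1 \right)} = 13 \cdot \frac{1}{4} \left(-1 + \frac{1}{-1}\right) = \frac{13 \left(-1 - 1\right)}{4} = \frac{13}{4} \left(-2\right) = - \frac{13}{2}$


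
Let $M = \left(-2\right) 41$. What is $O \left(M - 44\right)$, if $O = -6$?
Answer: $756$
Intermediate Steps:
$M = -82$
$O \left(M - 44\right) = - 6 \left(-82 - 44\right) = \left(-6\right) \left(-126\right) = 756$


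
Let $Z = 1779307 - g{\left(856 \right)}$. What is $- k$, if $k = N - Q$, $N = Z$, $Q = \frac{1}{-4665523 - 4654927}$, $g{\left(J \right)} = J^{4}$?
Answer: $\frac{5004152087865355049}{9320450} \approx 5.369 \cdot 10^{11}$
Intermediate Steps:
$Z = -536900266389$ ($Z = 1779307 - 856^{4} = 1779307 - 536902045696 = -536900266389$)
$Q = - \frac{1}{9320450}$ ($Q = \frac{1}{-9320450} = - \frac{1}{9320450} \approx -1.0729 \cdot 10^{-7}$)
$N = -536900266389$
$k = - \frac{5004152087865355049}{9320450}$ ($k = -536900266389 - - \frac{1}{9320450} = -536900266389 + \frac{1}{9320450} = - \frac{5004152087865355049}{9320450} \approx -5.369 \cdot 10^{11}$)
$- k = \left(-1\right) \left(- \frac{5004152087865355049}{9320450}\right) = \frac{5004152087865355049}{9320450}$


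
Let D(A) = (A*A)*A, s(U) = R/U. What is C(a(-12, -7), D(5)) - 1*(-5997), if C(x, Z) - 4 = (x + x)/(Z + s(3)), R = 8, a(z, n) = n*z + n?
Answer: 2298845/383 ≈ 6002.2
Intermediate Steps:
a(z, n) = n + n*z
s(U) = 8/U
D(A) = A**3 (D(A) = A**2*A = A**3)
C(x, Z) = 4 + 2*x/(8/3 + Z) (C(x, Z) = 4 + (x + x)/(Z + 8/3) = 4 + (2*x)/(Z + 8*(1/3)) = 4 + (2*x)/(Z + 8/3) = 4 + (2*x)/(8/3 + Z) = 4 + 2*x/(8/3 + Z))
C(a(-12, -7), D(5)) - 1*(-5997) = 2*(16 + 3*(-7*(1 - 12)) + 6*5**3)/(8 + 3*5**3) - 1*(-5997) = 2*(16 + 3*(-7*(-11)) + 6*125)/(8 + 3*125) + 5997 = 2*(16 + 3*77 + 750)/(8 + 375) + 5997 = 2*(16 + 231 + 750)/383 + 5997 = 2*(1/383)*997 + 5997 = 1994/383 + 5997 = 2298845/383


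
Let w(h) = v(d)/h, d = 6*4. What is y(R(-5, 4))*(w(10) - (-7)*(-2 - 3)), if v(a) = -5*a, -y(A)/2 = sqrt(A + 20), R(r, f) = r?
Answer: 94*sqrt(15) ≈ 364.06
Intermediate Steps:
y(A) = -2*sqrt(20 + A) (y(A) = -2*sqrt(A + 20) = -2*sqrt(20 + A))
d = 24
w(h) = -120/h (w(h) = (-5*24)/h = -120/h)
y(R(-5, 4))*(w(10) - (-7)*(-2 - 3)) = (-2*sqrt(20 - 5))*(-120/10 - (-7)*(-2 - 3)) = (-2*sqrt(15))*(-120*1/10 - (-7)*(-5)) = (-2*sqrt(15))*(-12 - 1*35) = (-2*sqrt(15))*(-12 - 35) = -2*sqrt(15)*(-47) = 94*sqrt(15)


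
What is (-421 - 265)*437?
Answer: -299782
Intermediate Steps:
(-421 - 265)*437 = -686*437 = -299782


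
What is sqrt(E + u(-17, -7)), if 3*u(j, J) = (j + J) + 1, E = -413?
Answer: I*sqrt(3786)/3 ≈ 20.51*I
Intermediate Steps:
u(j, J) = 1/3 + J/3 + j/3 (u(j, J) = ((j + J) + 1)/3 = ((J + j) + 1)/3 = (1 + J + j)/3 = 1/3 + J/3 + j/3)
sqrt(E + u(-17, -7)) = sqrt(-413 + (1/3 + (1/3)*(-7) + (1/3)*(-17))) = sqrt(-413 + (1/3 - 7/3 - 17/3)) = sqrt(-413 - 23/3) = sqrt(-1262/3) = I*sqrt(3786)/3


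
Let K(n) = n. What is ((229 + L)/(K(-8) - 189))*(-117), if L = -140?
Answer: 10413/197 ≈ 52.858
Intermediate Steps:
((229 + L)/(K(-8) - 189))*(-117) = ((229 - 140)/(-8 - 189))*(-117) = (89/(-197))*(-117) = (89*(-1/197))*(-117) = -89/197*(-117) = 10413/197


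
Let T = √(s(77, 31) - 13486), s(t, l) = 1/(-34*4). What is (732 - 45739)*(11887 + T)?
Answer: -534998209 - 45007*I*√62359298/68 ≈ -5.35e+8 - 5.2266e+6*I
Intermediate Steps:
s(t, l) = -1/136 (s(t, l) = 1/(-136) = -1/136)
T = I*√62359298/68 (T = √(-1/136 - 13486) = √(-1834097/136) = I*√62359298/68 ≈ 116.13*I)
(732 - 45739)*(11887 + T) = (732 - 45739)*(11887 + I*√62359298/68) = -45007*(11887 + I*√62359298/68) = -534998209 - 45007*I*√62359298/68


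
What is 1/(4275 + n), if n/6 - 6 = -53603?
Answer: -1/317307 ≈ -3.1515e-6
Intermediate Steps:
n = -321582 (n = 36 + 6*(-53603) = 36 - 321618 = -321582)
1/(4275 + n) = 1/(4275 - 321582) = 1/(-317307) = -1/317307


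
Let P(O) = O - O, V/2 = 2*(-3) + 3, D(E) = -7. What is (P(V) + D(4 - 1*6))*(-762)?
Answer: 5334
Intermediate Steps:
V = -6 (V = 2*(2*(-3) + 3) = 2*(-6 + 3) = 2*(-3) = -6)
P(O) = 0
(P(V) + D(4 - 1*6))*(-762) = (0 - 7)*(-762) = -7*(-762) = 5334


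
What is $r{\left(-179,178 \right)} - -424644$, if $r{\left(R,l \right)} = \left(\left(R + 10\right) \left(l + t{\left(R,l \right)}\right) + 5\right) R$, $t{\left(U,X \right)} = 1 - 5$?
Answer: $5687423$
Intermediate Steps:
$t{\left(U,X \right)} = -4$ ($t{\left(U,X \right)} = 1 - 5 = -4$)
$r{\left(R,l \right)} = R \left(5 + \left(-4 + l\right) \left(10 + R\right)\right)$ ($r{\left(R,l \right)} = \left(\left(R + 10\right) \left(l - 4\right) + 5\right) R = \left(\left(10 + R\right) \left(-4 + l\right) + 5\right) R = \left(\left(-4 + l\right) \left(10 + R\right) + 5\right) R = \left(5 + \left(-4 + l\right) \left(10 + R\right)\right) R = R \left(5 + \left(-4 + l\right) \left(10 + R\right)\right)$)
$r{\left(-179,178 \right)} - -424644 = - 179 \left(-35 - -716 + 10 \cdot 178 - 31862\right) - -424644 = - 179 \left(-35 + 716 + 1780 - 31862\right) + 424644 = \left(-179\right) \left(-29401\right) + 424644 = 5262779 + 424644 = 5687423$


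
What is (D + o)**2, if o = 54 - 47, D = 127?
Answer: 17956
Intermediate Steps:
o = 7
(D + o)**2 = (127 + 7)**2 = 134**2 = 17956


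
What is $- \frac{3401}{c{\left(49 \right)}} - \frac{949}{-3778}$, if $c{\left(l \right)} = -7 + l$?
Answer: $- \frac{3202280}{39669} \approx -80.725$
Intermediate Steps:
$- \frac{3401}{c{\left(49 \right)}} - \frac{949}{-3778} = - \frac{3401}{-7 + 49} - \frac{949}{-3778} = - \frac{3401}{42} - - \frac{949}{3778} = \left(-3401\right) \frac{1}{42} + \frac{949}{3778} = - \frac{3401}{42} + \frac{949}{3778} = - \frac{3202280}{39669}$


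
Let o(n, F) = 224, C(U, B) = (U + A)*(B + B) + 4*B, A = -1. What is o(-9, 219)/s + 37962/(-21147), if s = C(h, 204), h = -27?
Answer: -446752/245973 ≈ -1.8163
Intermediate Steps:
C(U, B) = 4*B + 2*B*(-1 + U) (C(U, B) = (U - 1)*(B + B) + 4*B = (-1 + U)*(2*B) + 4*B = 2*B*(-1 + U) + 4*B = 4*B + 2*B*(-1 + U))
s = -10608 (s = 2*204*(1 - 27) = 2*204*(-26) = -10608)
o(-9, 219)/s + 37962/(-21147) = 224/(-10608) + 37962/(-21147) = 224*(-1/10608) + 37962*(-1/21147) = -14/663 - 666/371 = -446752/245973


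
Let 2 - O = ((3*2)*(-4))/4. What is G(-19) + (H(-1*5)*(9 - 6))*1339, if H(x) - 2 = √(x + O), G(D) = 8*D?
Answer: 7882 + 4017*√3 ≈ 14840.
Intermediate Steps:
O = 8 (O = 2 - (3*2)*(-4)/4 = 2 - 6*(-4)/4 = 2 - (-24)/4 = 2 - 1*(-6) = 2 + 6 = 8)
H(x) = 2 + √(8 + x) (H(x) = 2 + √(x + 8) = 2 + √(8 + x))
G(-19) + (H(-1*5)*(9 - 6))*1339 = 8*(-19) + ((2 + √(8 - 1*5))*(9 - 6))*1339 = -152 + ((2 + √(8 - 5))*3)*1339 = -152 + ((2 + √3)*3)*1339 = -152 + (6 + 3*√3)*1339 = -152 + (8034 + 4017*√3) = 7882 + 4017*√3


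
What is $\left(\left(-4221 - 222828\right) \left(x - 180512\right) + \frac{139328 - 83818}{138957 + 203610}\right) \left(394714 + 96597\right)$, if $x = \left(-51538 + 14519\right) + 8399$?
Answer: $\frac{7991753802165045518326}{342567} \approx 2.3329 \cdot 10^{16}$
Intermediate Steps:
$x = -28620$ ($x = -37019 + 8399 = -28620$)
$\left(\left(-4221 - 222828\right) \left(x - 180512\right) + \frac{139328 - 83818}{138957 + 203610}\right) \left(394714 + 96597\right) = \left(\left(-4221 - 222828\right) \left(-28620 - 180512\right) + \frac{139328 - 83818}{138957 + 203610}\right) \left(394714 + 96597\right) = \left(\left(-227049\right) \left(-209132\right) + \frac{55510}{342567}\right) 491311 = \left(47483211468 + 55510 \cdot \frac{1}{342567}\right) 491311 = \left(47483211468 + \frac{55510}{342567}\right) 491311 = \frac{16266181303013866}{342567} \cdot 491311 = \frac{7991753802165045518326}{342567}$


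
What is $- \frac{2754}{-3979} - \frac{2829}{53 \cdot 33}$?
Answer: $- \frac{2146615}{2319757} \approx -0.92536$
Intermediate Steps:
$- \frac{2754}{-3979} - \frac{2829}{53 \cdot 33} = \left(-2754\right) \left(- \frac{1}{3979}\right) - \frac{2829}{1749} = \frac{2754}{3979} - \frac{943}{583} = - \frac{2146615}{2319757}$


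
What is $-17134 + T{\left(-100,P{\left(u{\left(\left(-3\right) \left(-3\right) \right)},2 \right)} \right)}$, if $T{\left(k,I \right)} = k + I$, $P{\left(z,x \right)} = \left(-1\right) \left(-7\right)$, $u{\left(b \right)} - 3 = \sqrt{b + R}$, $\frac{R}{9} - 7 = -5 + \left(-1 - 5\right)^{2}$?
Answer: $-17227$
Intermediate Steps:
$R = 342$ ($R = 63 + 9 \left(-5 + \left(-1 - 5\right)^{2}\right) = 63 + 9 \left(-5 + \left(-6\right)^{2}\right) = 63 + 9 \left(-5 + 36\right) = 63 + 9 \cdot 31 = 63 + 279 = 342$)
$u{\left(b \right)} = 3 + \sqrt{342 + b}$ ($u{\left(b \right)} = 3 + \sqrt{b + 342} = 3 + \sqrt{342 + b}$)
$P{\left(z,x \right)} = 7$
$T{\left(k,I \right)} = I + k$
$-17134 + T{\left(-100,P{\left(u{\left(\left(-3\right) \left(-3\right) \right)},2 \right)} \right)} = -17134 + \left(7 - 100\right) = -17134 - 93 = -17227$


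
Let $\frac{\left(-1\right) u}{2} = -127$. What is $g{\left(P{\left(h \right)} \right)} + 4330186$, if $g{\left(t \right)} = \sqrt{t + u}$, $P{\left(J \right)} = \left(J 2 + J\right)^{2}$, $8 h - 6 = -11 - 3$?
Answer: $4330186 + \sqrt{263} \approx 4.3302 \cdot 10^{6}$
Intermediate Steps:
$u = 254$ ($u = \left(-2\right) \left(-127\right) = 254$)
$h = -1$ ($h = \frac{3}{4} + \frac{-11 - 3}{8} = \frac{3}{4} + \frac{1}{8} \left(-14\right) = \frac{3}{4} - \frac{7}{4} = -1$)
$P{\left(J \right)} = 9 J^{2}$ ($P{\left(J \right)} = \left(2 J + J\right)^{2} = \left(3 J\right)^{2} = 9 J^{2}$)
$g{\left(t \right)} = \sqrt{254 + t}$ ($g{\left(t \right)} = \sqrt{t + 254} = \sqrt{254 + t}$)
$g{\left(P{\left(h \right)} \right)} + 4330186 = \sqrt{254 + 9 \left(-1\right)^{2}} + 4330186 = \sqrt{254 + 9 \cdot 1} + 4330186 = \sqrt{254 + 9} + 4330186 = \sqrt{263} + 4330186 = 4330186 + \sqrt{263}$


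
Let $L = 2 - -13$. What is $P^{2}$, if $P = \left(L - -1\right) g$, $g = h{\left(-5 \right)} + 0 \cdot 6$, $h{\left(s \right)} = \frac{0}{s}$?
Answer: $0$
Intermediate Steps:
$h{\left(s \right)} = 0$
$g = 0$ ($g = 0 + 0 \cdot 6 = 0 + 0 = 0$)
$L = 15$ ($L = 2 + 13 = 15$)
$P = 0$ ($P = \left(15 - -1\right) 0 = \left(15 + 1\right) 0 = 16 \cdot 0 = 0$)
$P^{2} = 0^{2} = 0$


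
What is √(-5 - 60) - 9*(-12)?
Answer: 108 + I*√65 ≈ 108.0 + 8.0623*I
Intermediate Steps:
√(-5 - 60) - 9*(-12) = √(-65) + 108 = I*√65 + 108 = 108 + I*√65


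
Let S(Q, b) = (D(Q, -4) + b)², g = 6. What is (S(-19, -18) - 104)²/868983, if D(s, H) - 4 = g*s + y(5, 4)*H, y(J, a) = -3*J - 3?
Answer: 9193024/868983 ≈ 10.579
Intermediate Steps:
y(J, a) = -3 - 3*J
D(s, H) = 4 - 18*H + 6*s (D(s, H) = 4 + (6*s + (-3 - 3*5)*H) = 4 + (6*s + (-3 - 15)*H) = 4 + (6*s - 18*H) = 4 + (-18*H + 6*s) = 4 - 18*H + 6*s)
S(Q, b) = (76 + b + 6*Q)² (S(Q, b) = ((4 - 18*(-4) + 6*Q) + b)² = ((4 + 72 + 6*Q) + b)² = ((76 + 6*Q) + b)² = (76 + b + 6*Q)²)
(S(-19, -18) - 104)²/868983 = ((76 - 18 + 6*(-19))² - 104)²/868983 = ((76 - 18 - 114)² - 104)²*(1/868983) = ((-56)² - 104)²*(1/868983) = (3136 - 104)²*(1/868983) = 3032²*(1/868983) = 9193024*(1/868983) = 9193024/868983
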